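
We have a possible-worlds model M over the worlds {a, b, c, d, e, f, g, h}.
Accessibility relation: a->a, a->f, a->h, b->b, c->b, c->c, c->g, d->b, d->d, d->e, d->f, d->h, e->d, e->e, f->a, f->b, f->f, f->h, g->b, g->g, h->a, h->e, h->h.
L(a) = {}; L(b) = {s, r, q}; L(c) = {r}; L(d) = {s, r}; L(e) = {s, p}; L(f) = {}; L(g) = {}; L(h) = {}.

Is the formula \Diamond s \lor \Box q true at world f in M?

At f: \Diamond s is true, \Box q is false, so \Diamond s \lor \Box q is true.
  At f: \Diamond s requires s at some successor in {a, b, f, h}.
    s holds at b, so \Diamond s is true at f.
  At f: \Box q requires q at every successor {a, b, f, h}.
    q fails at a, so \Box q is false at f.

Yes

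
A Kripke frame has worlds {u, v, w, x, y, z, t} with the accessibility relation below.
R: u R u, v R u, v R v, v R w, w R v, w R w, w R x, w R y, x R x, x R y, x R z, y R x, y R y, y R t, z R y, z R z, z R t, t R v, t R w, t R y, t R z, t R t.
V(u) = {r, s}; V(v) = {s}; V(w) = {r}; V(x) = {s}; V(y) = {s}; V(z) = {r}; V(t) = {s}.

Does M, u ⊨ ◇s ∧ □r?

At u: ◇s is true, □r is true, so ◇s ∧ □r is true.
  At u: ◇s requires s at some successor in {u}.
    s holds at u, so ◇s is true at u.
  At u: □r requires r at every successor {u}.
    At u: r is true.
  So □r is true at u.

Yes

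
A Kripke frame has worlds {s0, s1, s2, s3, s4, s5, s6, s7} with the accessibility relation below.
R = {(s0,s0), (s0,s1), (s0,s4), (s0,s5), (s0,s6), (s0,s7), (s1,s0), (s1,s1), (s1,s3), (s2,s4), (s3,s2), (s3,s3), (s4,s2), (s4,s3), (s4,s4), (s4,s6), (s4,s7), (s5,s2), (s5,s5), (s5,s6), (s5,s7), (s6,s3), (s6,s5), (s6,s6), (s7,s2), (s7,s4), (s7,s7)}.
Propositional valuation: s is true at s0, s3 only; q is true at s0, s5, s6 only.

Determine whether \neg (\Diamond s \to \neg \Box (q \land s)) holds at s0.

No

At s0: \Diamond s \to \neg \Box (q \land s) is true, so \neg (\Diamond s \to \neg \Box (q \land s)) is false.
  At s0: \Diamond s is true, \neg \Box (q \land s) is true, so \Diamond s \to \neg \Box (q \land s) is true.
    At s0: \Diamond s requires s at some successor in {s0, s1, s4, s5, s6, s7}.
      s holds at s0, so \Diamond s is true at s0.
    At s0: \Box (q \land s) is false, so \neg \Box (q \land s) is true.
      At s0: \Box (q \land s) requires q \land s at every successor {s0, s1, s4, s5, s6, s7}.
        q \land s fails at s1, so \Box (q \land s) is false at s0.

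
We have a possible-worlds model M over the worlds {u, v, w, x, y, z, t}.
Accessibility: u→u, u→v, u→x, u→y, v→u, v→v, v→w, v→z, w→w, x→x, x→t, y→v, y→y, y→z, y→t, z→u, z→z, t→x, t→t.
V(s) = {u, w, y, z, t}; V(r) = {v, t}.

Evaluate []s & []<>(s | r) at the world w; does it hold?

Yes

Recall that []ψ holds at a world iff ψ holds at every accessible world, and <>ψ holds iff ψ holds at some accessible world.
At w: []s is true, []<>(s | r) is true, so []s & []<>(s | r) is true.
  At w: []s requires s at every successor {w}.
    At w: s is true.
  So []s is true at w.
  At w: []<>(s | r) requires <>(s | r) at every successor {w}.
      At w: <>(s | r) requires s | r at some successor in {w}.
        s | r holds at w, so <>(s | r) is true at w.
  So []<>(s | r) is true at w.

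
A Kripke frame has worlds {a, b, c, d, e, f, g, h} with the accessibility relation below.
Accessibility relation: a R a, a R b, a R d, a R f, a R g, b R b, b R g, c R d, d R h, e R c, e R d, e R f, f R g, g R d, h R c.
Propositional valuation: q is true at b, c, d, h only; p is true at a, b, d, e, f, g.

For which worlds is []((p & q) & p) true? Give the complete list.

Let φ = []((p & q) & p). Evaluate φ at each world:
  a (successors {a, b, d, f, g}): φ is false.
  b (successors {b, g}): φ is false.
  c (successors {d}): φ is true.
  d (successors {h}): φ is false.
  e (successors {c, d, f}): φ is false.
  f (successors {g}): φ is false.
  g (successors {d}): φ is true.
  h (successors {c}): φ is false.
For instance, at g:
  At g: []((p & q) & p) requires (p & q) & p at every successor {d}.
    At d: (p & q) & p is true.
  So []((p & q) & p) is true at g.
Satisfying worlds: {c, g}

c, g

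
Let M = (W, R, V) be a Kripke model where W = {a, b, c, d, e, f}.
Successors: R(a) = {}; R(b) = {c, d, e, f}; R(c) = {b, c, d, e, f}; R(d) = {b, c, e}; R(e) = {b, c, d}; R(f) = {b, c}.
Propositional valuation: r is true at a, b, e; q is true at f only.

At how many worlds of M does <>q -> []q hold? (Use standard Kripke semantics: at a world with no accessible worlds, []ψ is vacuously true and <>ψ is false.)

4

Let φ = <>q -> []q. Evaluate φ at each world:
  a (successors ∅): φ is true.
  b (successors {c, d, e, f}): φ is false.
  c (successors {b, c, d, e, f}): φ is false.
  d (successors {b, c, e}): φ is true.
  e (successors {b, c, d}): φ is true.
  f (successors {b, c}): φ is true.
For instance, at f:
  At f: <>q is false, []q is false, so <>q -> []q is true.
    At f: <>q requires q at some successor in {b, c}.
      At b: q is false.
      At c: q is false.
    So <>q is false at f.
    At f: []q requires q at every successor {b, c}.
      q fails at b, so []q is false at f.
Satisfying worlds: {a, d, e, f}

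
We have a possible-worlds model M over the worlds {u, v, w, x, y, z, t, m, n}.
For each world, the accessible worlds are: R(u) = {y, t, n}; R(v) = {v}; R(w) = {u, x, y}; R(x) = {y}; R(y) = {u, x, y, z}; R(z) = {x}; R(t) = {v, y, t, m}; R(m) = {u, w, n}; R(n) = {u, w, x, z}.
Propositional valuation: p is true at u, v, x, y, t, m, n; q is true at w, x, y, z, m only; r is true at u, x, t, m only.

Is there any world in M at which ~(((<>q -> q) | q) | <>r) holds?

No

Let φ = ~(((<>q -> q) | q) | <>r). Evaluate φ at each world:
  u (successors {y, t, n}): φ is false.
  v (successors {v}): φ is false.
  w (successors {u, x, y}): φ is false.
  x (successors {y}): φ is false.
  y (successors {u, x, y, z}): φ is false.
  z (successors {x}): φ is false.
  t (successors {v, y, t, m}): φ is false.
  m (successors {u, w, n}): φ is false.
  n (successors {u, w, x, z}): φ is false.
For instance, at x:
  At x: ((<>q -> q) | q) | <>r is true, so ~(((<>q -> q) | q) | <>r) is false.
    At x: (<>q -> q) | q is true, <>r is false, so ((<>q -> q) | q) | <>r is true.
      At x: <>q -> q is true, q is true, so (<>q -> q) | q is true.
      At x: <>r requires r at some successor in {y}.
        At y: r is false.
      So <>r is false at x.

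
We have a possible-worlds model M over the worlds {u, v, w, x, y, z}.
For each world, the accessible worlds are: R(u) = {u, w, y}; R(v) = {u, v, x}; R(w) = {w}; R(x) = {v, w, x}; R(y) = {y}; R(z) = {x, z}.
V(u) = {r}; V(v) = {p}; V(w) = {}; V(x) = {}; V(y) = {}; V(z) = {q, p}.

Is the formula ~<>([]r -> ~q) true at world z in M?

At z: <>([]r -> ~q) is true, so ~<>([]r -> ~q) is false.
  At z: <>([]r -> ~q) requires []r -> ~q at some successor in {x, z}.
    []r -> ~q holds at x, so <>([]r -> ~q) is true at z.
      At x: []r is false, ~q is true, so []r -> ~q is true.

No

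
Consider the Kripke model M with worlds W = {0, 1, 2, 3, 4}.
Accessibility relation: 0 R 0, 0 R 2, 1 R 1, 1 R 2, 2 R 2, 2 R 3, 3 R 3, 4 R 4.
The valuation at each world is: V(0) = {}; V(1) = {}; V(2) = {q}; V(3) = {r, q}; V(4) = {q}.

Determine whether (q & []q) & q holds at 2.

Recall that []ψ holds at a world iff ψ holds at every accessible world, and <>ψ holds iff ψ holds at some accessible world.
At 2: q & []q is true, q is true, so (q & []q) & q is true.
  At 2: q is true, []q is true, so q & []q is true.
    At 2: []q requires q at every successor {2, 3}.
      At 2: q is true.
      At 3: q is true.
    So []q is true at 2.

Yes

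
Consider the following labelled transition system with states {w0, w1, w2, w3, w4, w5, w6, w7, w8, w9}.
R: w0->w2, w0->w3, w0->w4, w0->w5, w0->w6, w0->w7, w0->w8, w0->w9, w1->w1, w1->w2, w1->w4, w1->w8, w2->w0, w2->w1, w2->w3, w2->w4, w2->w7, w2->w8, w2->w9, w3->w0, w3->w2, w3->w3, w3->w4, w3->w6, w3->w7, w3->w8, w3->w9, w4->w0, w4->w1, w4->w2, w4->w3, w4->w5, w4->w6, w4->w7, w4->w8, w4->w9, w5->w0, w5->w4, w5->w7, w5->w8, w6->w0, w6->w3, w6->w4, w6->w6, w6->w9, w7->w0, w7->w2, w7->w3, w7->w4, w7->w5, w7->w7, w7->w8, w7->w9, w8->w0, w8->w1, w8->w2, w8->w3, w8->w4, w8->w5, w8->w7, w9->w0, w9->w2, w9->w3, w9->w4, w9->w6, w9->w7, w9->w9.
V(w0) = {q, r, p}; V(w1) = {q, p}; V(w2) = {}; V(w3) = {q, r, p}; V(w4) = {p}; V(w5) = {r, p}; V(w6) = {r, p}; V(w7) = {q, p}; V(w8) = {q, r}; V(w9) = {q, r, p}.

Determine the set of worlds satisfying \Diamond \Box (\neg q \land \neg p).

none

Recall that \Box ψ holds at a world iff ψ holds at every accessible world, and \Diamond ψ holds iff ψ holds at some accessible world.
Let φ = \Diamond \Box (\neg q \land \neg p). Evaluate φ at each world:
  w0 (successors {w2, w3, w4, w5, w6, w7, w8, w9}): φ is false.
  w1 (successors {w1, w2, w4, w8}): φ is false.
  w2 (successors {w0, w1, w3, w4, w7, w8, w9}): φ is false.
  w3 (successors {w0, w2, w3, w4, w6, w7, w8, w9}): φ is false.
  w4 (successors {w0, w1, w2, w3, w5, w6, w7, w8, w9}): φ is false.
  w5 (successors {w0, w4, w7, w8}): φ is false.
  w6 (successors {w0, w3, w4, w6, w9}): φ is false.
  w7 (successors {w0, w2, w3, w4, w5, w7, w8, w9}): φ is false.
  w8 (successors {w0, w1, w2, w3, w4, w5, w7}): φ is false.
  w9 (successors {w0, w2, w3, w4, w6, w7, w9}): φ is false.
For instance, at w7:
  At w7: \Diamond \Box (\neg q \land \neg p) requires \Box (\neg q \land \neg p) at some successor in {w0, w2, w3, w4, w5, w7, w8, w9}.
    At w0: \Box (\neg q \land \neg p) is false.
    At w2: \Box (\neg q \land \neg p) is false.
    At w3: \Box (\neg q \land \neg p) is false.
    At w4: \Box (\neg q \land \neg p) is false.
    At w5: \Box (\neg q \land \neg p) is false.
    At w7: \Box (\neg q \land \neg p) is false.
    At w8: \Box (\neg q \land \neg p) is false.
    At w9: \Box (\neg q \land \neg p) is false.
  So \Diamond \Box (\neg q \land \neg p) is false at w7.
Satisfying worlds: none.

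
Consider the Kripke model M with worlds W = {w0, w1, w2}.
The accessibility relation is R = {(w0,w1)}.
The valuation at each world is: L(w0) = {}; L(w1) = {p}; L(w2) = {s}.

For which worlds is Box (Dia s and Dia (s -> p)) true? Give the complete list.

Let φ = Box (Dia s and Dia (s -> p)). Evaluate φ at each world:
  w0 (successors {w1}): φ is false.
  w1 (successors ∅): φ is true.
  w2 (successors ∅): φ is true.
For instance, at w0:
  At w0: Box (Dia s and Dia (s -> p)) requires Dia s and Dia (s -> p) at every successor {w1}.
    Dia s and Dia (s -> p) fails at w1, so Box (Dia s and Dia (s -> p)) is false at w0.
      At w1: Dia s is false, Dia (s -> p) is false, so Dia s and Dia (s -> p) is false.
Satisfying worlds: {w1, w2}

w1, w2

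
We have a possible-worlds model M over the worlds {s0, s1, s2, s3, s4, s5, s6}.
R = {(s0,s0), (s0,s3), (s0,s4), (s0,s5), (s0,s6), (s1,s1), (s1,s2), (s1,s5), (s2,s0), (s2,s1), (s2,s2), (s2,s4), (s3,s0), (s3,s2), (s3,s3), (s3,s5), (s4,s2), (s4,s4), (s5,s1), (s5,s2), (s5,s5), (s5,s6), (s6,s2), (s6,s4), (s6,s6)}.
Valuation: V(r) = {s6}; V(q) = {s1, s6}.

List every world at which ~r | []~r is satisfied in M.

Let φ = ~r | []~r. Evaluate φ at each world:
  s0 (successors {s0, s3, s4, s5, s6}): φ is true.
  s1 (successors {s1, s2, s5}): φ is true.
  s2 (successors {s0, s1, s2, s4}): φ is true.
  s3 (successors {s0, s2, s3, s5}): φ is true.
  s4 (successors {s2, s4}): φ is true.
  s5 (successors {s1, s2, s5, s6}): φ is true.
  s6 (successors {s2, s4, s6}): φ is false.
For instance, at s3:
  At s3: ~r is true, []~r is true, so ~r | []~r is true.
    At s3: []~r requires ~r at every successor {s0, s2, s3, s5}.
      At s0: ~r is true.
      At s2: ~r is true.
      At s3: ~r is true.
      At s5: ~r is true.
    So []~r is true at s3.
Satisfying worlds: {s0, s1, s2, s3, s4, s5}

s0, s1, s2, s3, s4, s5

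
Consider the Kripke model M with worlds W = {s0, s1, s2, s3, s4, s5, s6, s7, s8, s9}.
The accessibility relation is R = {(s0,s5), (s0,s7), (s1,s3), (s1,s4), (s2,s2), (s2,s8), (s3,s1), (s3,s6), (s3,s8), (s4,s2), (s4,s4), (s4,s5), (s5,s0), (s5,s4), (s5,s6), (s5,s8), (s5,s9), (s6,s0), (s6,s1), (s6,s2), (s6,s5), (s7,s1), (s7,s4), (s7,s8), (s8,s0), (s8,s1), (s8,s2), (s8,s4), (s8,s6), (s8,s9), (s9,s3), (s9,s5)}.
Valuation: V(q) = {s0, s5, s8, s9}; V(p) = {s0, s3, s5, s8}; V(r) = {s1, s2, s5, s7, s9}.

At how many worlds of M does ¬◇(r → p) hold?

0

Let φ = ¬◇(r → p). Evaluate φ at each world:
  s0 (successors {s5, s7}): φ is false.
  s1 (successors {s3, s4}): φ is false.
  s2 (successors {s2, s8}): φ is false.
  s3 (successors {s1, s6, s8}): φ is false.
  s4 (successors {s2, s4, s5}): φ is false.
  s5 (successors {s0, s4, s6, s8, s9}): φ is false.
  s6 (successors {s0, s1, s2, s5}): φ is false.
  s7 (successors {s1, s4, s8}): φ is false.
  s8 (successors {s0, s1, s2, s4, s6, s9}): φ is false.
  s9 (successors {s3, s5}): φ is false.
For instance, at s6:
  At s6: ◇(r → p) is true, so ¬◇(r → p) is false.
    At s6: ◇(r → p) requires r → p at some successor in {s0, s1, s2, s5}.
      r → p holds at s0, so ◇(r → p) is true at s6.
Satisfying worlds: none.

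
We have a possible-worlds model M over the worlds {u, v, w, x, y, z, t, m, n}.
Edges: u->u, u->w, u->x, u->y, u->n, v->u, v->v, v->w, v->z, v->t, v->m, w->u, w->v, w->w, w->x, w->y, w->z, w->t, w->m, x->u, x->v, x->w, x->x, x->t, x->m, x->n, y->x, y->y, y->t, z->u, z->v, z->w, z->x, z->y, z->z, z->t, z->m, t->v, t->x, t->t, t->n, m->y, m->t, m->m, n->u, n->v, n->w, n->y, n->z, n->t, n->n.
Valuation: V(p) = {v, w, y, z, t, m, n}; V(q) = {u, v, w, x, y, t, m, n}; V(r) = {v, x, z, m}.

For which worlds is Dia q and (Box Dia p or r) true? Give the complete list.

Let φ = Dia q and (Box Dia p or r). Evaluate φ at each world:
  u (successors {u, w, x, y, n}): φ is true.
  v (successors {u, v, w, z, t, m}): φ is true.
  w (successors {u, v, w, x, y, z, t, m}): φ is true.
  x (successors {u, v, w, x, t, m, n}): φ is true.
  y (successors {x, y, t}): φ is true.
  z (successors {u, v, w, x, y, z, t, m}): φ is true.
  t (successors {v, x, t, n}): φ is true.
  m (successors {y, t, m}): φ is true.
  n (successors {u, v, w, y, z, t, n}): φ is true.
For instance, at z:
  At z: Dia q is true, Box Dia p or r is true, so Dia q and (Box Dia p or r) is true.
    At z: Dia q requires q at some successor in {u, v, w, x, y, z, t, m}.
      q holds at u, so Dia q is true at z.
    At z: Box Dia p is true, r is true, so Box Dia p or r is true.
      At z: Box Dia p requires Dia p at every successor {u, v, w, x, y, z, t, m}.
        At u: Dia p is true.
        At v: Dia p is true.
        At w: Dia p is true.
        At x: Dia p is true.
        At y: Dia p is true.
        At z: Dia p is true.
        At t: Dia p is true.
        At m: Dia p is true.
      So Box Dia p is true at z.
Satisfying worlds: {u, v, w, x, y, z, t, m, n}

u, v, w, x, y, z, t, m, n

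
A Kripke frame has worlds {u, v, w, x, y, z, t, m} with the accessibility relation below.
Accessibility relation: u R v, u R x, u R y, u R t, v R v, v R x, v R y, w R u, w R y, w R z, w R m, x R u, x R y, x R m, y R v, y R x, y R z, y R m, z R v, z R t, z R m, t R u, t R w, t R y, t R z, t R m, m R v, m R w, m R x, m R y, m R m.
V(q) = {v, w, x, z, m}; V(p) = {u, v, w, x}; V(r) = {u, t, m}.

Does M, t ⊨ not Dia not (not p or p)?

At t: Dia not (not p or p) is false, so not Dia not (not p or p) is true.
  At t: Dia not (not p or p) requires not (not p or p) at some successor in {u, w, y, z, m}.
    At u: not (not p or p) is false.
    At w: not (not p or p) is false.
    At y: not (not p or p) is false.
    At z: not (not p or p) is false.
    At m: not (not p or p) is false.
  So Dia not (not p or p) is false at t.

Yes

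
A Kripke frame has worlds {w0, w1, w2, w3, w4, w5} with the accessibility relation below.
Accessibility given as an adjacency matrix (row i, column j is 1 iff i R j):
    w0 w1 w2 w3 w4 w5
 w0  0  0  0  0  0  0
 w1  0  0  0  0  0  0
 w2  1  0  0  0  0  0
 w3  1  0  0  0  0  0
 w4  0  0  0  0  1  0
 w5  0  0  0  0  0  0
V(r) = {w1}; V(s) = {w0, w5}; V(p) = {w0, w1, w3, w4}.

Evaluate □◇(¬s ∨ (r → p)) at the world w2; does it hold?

No

Recall that □ψ holds at a world iff ψ holds at every accessible world, and ◇ψ holds iff ψ holds at some accessible world.
At w2: □◇(¬s ∨ (r → p)) requires ◇(¬s ∨ (r → p)) at every successor {w0}.
  ◇(¬s ∨ (r → p)) fails at w0, so □◇(¬s ∨ (r → p)) is false at w2.
    At w0: no accessible worlds, so ◇(¬s ∨ (r → p)) is false.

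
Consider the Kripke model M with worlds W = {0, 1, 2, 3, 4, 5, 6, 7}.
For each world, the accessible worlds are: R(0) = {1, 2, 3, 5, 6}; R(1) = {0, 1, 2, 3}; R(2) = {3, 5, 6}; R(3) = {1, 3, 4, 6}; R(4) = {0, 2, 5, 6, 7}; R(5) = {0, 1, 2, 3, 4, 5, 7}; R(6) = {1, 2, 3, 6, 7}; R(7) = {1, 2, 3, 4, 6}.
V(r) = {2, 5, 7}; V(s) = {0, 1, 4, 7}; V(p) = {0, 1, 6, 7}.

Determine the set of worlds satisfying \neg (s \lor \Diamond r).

Let φ = \neg (s \lor \Diamond r). Evaluate φ at each world:
  0 (successors {1, 2, 3, 5, 6}): φ is false.
  1 (successors {0, 1, 2, 3}): φ is false.
  2 (successors {3, 5, 6}): φ is false.
  3 (successors {1, 3, 4, 6}): φ is true.
  4 (successors {0, 2, 5, 6, 7}): φ is false.
  5 (successors {0, 1, 2, 3, 4, 5, 7}): φ is false.
  6 (successors {1, 2, 3, 6, 7}): φ is false.
  7 (successors {1, 2, 3, 4, 6}): φ is false.
For instance, at 7:
  At 7: s \lor \Diamond r is true, so \neg (s \lor \Diamond r) is false.
    At 7: s is true, \Diamond r is true, so s \lor \Diamond r is true.
      At 7: \Diamond r requires r at some successor in {1, 2, 3, 4, 6}.
        r holds at 2, so \Diamond r is true at 7.
Satisfying worlds: {3}

3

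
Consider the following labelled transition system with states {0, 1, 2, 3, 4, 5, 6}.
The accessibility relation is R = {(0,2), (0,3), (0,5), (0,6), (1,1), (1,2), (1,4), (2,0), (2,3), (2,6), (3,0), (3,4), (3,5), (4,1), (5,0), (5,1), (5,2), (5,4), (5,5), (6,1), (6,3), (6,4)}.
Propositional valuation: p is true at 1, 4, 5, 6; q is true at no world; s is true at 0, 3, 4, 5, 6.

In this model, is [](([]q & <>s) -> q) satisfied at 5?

Yes

At 5: [](([]q & <>s) -> q) requires ([]q & <>s) -> q at every successor {0, 1, 2, 4, 5}.
  At 0: ([]q & <>s) -> q is true.
  At 1: ([]q & <>s) -> q is true.
  At 2: ([]q & <>s) -> q is true.
  At 4: ([]q & <>s) -> q is true.
  At 5: ([]q & <>s) -> q is true.
So [](([]q & <>s) -> q) is true at 5.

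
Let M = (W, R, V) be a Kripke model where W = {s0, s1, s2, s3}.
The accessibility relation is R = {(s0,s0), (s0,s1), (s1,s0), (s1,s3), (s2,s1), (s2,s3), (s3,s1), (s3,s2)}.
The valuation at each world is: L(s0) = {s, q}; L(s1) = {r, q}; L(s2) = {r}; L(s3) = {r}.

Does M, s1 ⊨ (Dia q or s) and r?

At s1: Dia q or s is true, r is true, so (Dia q or s) and r is true.
  At s1: Dia q is true, s is false, so Dia q or s is true.
    At s1: Dia q requires q at some successor in {s0, s3}.
      q holds at s0, so Dia q is true at s1.

Yes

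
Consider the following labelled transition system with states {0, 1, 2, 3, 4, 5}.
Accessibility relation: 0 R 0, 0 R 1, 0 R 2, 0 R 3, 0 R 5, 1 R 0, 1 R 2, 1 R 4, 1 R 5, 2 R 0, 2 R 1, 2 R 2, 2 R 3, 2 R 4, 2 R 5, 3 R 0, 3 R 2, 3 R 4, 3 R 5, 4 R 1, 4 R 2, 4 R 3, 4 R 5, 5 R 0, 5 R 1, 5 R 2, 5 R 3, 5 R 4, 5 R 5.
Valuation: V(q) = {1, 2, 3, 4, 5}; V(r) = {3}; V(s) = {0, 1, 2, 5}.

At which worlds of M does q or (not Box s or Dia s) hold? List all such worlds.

Let φ = q or (not Box s or Dia s). Evaluate φ at each world:
  0 (successors {0, 1, 2, 3, 5}): φ is true.
  1 (successors {0, 2, 4, 5}): φ is true.
  2 (successors {0, 1, 2, 3, 4, 5}): φ is true.
  3 (successors {0, 2, 4, 5}): φ is true.
  4 (successors {1, 2, 3, 5}): φ is true.
  5 (successors {0, 1, 2, 3, 4, 5}): φ is true.
For instance, at 2:
  At 2: q is true, not Box s or Dia s is true, so q or (not Box s or Dia s) is true.
    At 2: not Box s is true, Dia s is true, so not Box s or Dia s is true.
      At 2: Box s is false, so not Box s is true.
      At 2: Dia s requires s at some successor in {0, 1, 2, 3, 4, 5}.
        s holds at 0, so Dia s is true at 2.
Satisfying worlds: {0, 1, 2, 3, 4, 5}

0, 1, 2, 3, 4, 5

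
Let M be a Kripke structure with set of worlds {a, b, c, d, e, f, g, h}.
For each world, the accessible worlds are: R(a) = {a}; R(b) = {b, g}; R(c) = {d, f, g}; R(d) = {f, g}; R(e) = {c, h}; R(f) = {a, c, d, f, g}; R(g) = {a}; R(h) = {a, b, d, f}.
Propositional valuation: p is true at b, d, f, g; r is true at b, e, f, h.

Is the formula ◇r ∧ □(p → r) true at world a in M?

At a: ◇r is false, □(p → r) is true, so ◇r ∧ □(p → r) is false.
  At a: ◇r requires r at some successor in {a}.
    At a: r is false.
  So ◇r is false at a.
  At a: □(p → r) requires p → r at every successor {a}.
    At a: p → r is true.
  So □(p → r) is true at a.

No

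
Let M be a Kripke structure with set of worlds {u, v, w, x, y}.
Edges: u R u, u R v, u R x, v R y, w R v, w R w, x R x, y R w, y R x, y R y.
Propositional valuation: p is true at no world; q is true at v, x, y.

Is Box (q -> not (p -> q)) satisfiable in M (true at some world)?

Recall that Box ψ holds at a world iff ψ holds at every accessible world, and Dia ψ holds iff ψ holds at some accessible world.
Let φ = Box (q -> not (p -> q)). Evaluate φ at each world:
  u (successors {u, v, x}): φ is false.
  v (successors {y}): φ is false.
  w (successors {v, w}): φ is false.
  x (successors {x}): φ is false.
  y (successors {w, x, y}): φ is false.
For instance, at y:
  At y: Box (q -> not (p -> q)) requires q -> not (p -> q) at every successor {w, x, y}.
    q -> not (p -> q) fails at x, so Box (q -> not (p -> q)) is false at y.

No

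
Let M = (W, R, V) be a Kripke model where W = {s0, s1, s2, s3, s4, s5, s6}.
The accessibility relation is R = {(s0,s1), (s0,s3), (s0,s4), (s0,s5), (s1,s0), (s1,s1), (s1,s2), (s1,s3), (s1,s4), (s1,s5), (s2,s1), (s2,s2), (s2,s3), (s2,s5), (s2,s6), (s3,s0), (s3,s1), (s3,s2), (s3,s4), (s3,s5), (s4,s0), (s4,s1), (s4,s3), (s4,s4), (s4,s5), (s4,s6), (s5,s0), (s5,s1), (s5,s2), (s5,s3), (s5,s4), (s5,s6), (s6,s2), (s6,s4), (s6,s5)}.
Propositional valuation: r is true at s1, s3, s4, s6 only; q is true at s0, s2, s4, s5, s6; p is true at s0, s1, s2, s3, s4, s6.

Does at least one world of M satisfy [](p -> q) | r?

Yes

Recall that []ψ holds at a world iff ψ holds at every accessible world, and <>ψ holds iff ψ holds at some accessible world.
Let φ = [](p -> q) | r. Evaluate φ at each world:
  s0 (successors {s1, s3, s4, s5}): φ is false.
  s1 (successors {s0, s1, s2, s3, s4, s5}): φ is true.
  s2 (successors {s1, s2, s3, s5, s6}): φ is false.
  s3 (successors {s0, s1, s2, s4, s5}): φ is true.
  s4 (successors {s0, s1, s3, s4, s5, s6}): φ is true.
  s5 (successors {s0, s1, s2, s3, s4, s6}): φ is false.
  s6 (successors {s2, s4, s5}): φ is true.
Detail at s1 (witness):
  At s1: [](p -> q) is false, r is true, so [](p -> q) | r is true.
    At s1: [](p -> q) requires p -> q at every successor {s0, s1, s2, s3, s4, s5}.
      p -> q fails at s1, so [](p -> q) is false at s1.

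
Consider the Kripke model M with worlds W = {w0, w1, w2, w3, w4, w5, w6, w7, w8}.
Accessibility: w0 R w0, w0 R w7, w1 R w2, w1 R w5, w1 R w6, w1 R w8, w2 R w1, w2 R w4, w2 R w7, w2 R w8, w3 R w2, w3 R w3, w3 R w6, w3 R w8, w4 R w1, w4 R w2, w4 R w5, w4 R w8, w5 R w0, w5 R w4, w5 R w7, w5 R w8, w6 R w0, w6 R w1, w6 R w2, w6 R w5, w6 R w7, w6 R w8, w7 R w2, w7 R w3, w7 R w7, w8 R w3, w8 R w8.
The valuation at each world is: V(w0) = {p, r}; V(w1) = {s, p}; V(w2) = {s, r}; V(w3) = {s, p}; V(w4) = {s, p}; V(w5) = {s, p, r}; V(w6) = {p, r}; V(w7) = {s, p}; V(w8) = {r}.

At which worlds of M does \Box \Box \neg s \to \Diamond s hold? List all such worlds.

w0, w1, w2, w3, w4, w5, w6, w7, w8

Let φ = \Box \Box \neg s \to \Diamond s. Evaluate φ at each world:
  w0 (successors {w0, w7}): φ is true.
  w1 (successors {w2, w5, w6, w8}): φ is true.
  w2 (successors {w1, w4, w7, w8}): φ is true.
  w3 (successors {w2, w3, w6, w8}): φ is true.
  w4 (successors {w1, w2, w5, w8}): φ is true.
  w5 (successors {w0, w4, w7, w8}): φ is true.
  w6 (successors {w0, w1, w2, w5, w7, w8}): φ is true.
  w7 (successors {w2, w3, w7}): φ is true.
  w8 (successors {w3, w8}): φ is true.
For instance, at w8:
  At w8: \Box \Box \neg s is false, \Diamond s is true, so \Box \Box \neg s \to \Diamond s is true.
    At w8: \Box \Box \neg s requires \Box \neg s at every successor {w3, w8}.
      \Box \neg s fails at w3, so \Box \Box \neg s is false at w8.
    At w8: \Diamond s requires s at some successor in {w3, w8}.
      s holds at w3, so \Diamond s is true at w8.
Satisfying worlds: {w0, w1, w2, w3, w4, w5, w6, w7, w8}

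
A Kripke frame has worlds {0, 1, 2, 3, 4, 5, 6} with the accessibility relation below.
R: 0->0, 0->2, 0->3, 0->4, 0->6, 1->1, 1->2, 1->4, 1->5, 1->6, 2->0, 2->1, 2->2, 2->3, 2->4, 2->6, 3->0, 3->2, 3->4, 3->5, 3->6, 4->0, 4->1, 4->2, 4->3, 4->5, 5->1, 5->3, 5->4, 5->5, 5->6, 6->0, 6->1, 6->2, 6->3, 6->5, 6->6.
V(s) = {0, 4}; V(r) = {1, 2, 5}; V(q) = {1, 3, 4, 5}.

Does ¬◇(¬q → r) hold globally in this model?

No

Let φ = ¬◇(¬q → r). Evaluate φ at each world:
  0 (successors {0, 2, 3, 4, 6}): φ is false.
  1 (successors {1, 2, 4, 5, 6}): φ is false.
  2 (successors {0, 1, 2, 3, 4, 6}): φ is false.
  3 (successors {0, 2, 4, 5, 6}): φ is false.
  4 (successors {0, 1, 2, 3, 5}): φ is false.
  5 (successors {1, 3, 4, 5, 6}): φ is false.
  6 (successors {0, 1, 2, 3, 5, 6}): φ is false.
Detail at 0 (counterexample):
  At 0: ◇(¬q → r) is true, so ¬◇(¬q → r) is false.
    At 0: ◇(¬q → r) requires ¬q → r at some successor in {0, 2, 3, 4, 6}.
      ¬q → r holds at 2, so ◇(¬q → r) is true at 0.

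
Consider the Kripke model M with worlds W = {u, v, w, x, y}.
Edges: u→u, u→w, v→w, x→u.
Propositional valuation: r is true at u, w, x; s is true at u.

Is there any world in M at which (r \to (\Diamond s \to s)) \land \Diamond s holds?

Yes

Let φ = (r \to (\Diamond s \to s)) \land \Diamond s. Evaluate φ at each world:
  u (successors {u, w}): φ is true.
  v (successors {w}): φ is false.
  w (successors ∅): φ is false.
  x (successors {u}): φ is false.
  y (successors ∅): φ is false.
Detail at u (witness):
  At u: r \to (\Diamond s \to s) is true, \Diamond s is true, so (r \to (\Diamond s \to s)) \land \Diamond s is true.
    At u: r is true, \Diamond s \to s is true, so r \to (\Diamond s \to s) is true.
      At u: \Diamond s is true, s is true, so \Diamond s \to s is true.
    At u: \Diamond s requires s at some successor in {u, w}.
      s holds at u, so \Diamond s is true at u.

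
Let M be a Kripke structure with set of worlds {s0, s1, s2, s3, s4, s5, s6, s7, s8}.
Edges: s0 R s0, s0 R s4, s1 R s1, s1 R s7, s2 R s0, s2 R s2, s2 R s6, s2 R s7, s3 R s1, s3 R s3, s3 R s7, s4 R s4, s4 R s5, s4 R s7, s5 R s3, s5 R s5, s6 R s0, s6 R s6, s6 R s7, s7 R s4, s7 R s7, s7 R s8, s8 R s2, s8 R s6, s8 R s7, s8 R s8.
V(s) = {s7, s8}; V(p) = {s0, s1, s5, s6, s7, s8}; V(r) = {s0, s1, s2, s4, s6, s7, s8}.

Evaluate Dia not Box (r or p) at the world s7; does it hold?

No

At s7: Dia not Box (r or p) requires not Box (r or p) at some successor in {s4, s7, s8}.
  At s4: not Box (r or p) is false.
  At s7: not Box (r or p) is false.
  At s8: not Box (r or p) is false.
So Dia not Box (r or p) is false at s7.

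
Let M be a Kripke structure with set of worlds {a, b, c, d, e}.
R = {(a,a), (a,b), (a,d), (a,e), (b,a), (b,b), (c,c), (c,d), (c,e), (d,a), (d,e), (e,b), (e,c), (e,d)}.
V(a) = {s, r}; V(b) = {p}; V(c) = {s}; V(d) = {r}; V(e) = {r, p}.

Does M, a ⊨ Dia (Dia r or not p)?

At a: Dia (Dia r or not p) requires Dia r or not p at some successor in {a, b, d, e}.
  Dia r or not p holds at a, so Dia (Dia r or not p) is true at a.
    At a: Dia r is true, not p is true, so Dia r or not p is true.
      At a: Dia r requires r at some successor in {a, b, d, e}.
        r holds at a, so Dia r is true at a.

Yes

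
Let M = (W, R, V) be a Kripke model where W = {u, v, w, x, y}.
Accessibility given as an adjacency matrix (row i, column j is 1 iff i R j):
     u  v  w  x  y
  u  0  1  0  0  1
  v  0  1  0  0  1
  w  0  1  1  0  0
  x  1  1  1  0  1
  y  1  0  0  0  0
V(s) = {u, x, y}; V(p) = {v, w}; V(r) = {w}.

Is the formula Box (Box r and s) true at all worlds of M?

Recall that Box ψ holds at a world iff ψ holds at every accessible world, and Dia ψ holds iff ψ holds at some accessible world.
Let φ = Box (Box r and s). Evaluate φ at each world:
  u (successors {v, y}): φ is false.
  v (successors {v, y}): φ is false.
  w (successors {v, w}): φ is false.
  x (successors {u, v, w, y}): φ is false.
  y (successors {u}): φ is false.
Detail at u (counterexample):
  At u: Box (Box r and s) requires Box r and s at every successor {v, y}.
    Box r and s fails at v, so Box (Box r and s) is false at u.
      At v: Box r is false, s is false, so Box r and s is false.

No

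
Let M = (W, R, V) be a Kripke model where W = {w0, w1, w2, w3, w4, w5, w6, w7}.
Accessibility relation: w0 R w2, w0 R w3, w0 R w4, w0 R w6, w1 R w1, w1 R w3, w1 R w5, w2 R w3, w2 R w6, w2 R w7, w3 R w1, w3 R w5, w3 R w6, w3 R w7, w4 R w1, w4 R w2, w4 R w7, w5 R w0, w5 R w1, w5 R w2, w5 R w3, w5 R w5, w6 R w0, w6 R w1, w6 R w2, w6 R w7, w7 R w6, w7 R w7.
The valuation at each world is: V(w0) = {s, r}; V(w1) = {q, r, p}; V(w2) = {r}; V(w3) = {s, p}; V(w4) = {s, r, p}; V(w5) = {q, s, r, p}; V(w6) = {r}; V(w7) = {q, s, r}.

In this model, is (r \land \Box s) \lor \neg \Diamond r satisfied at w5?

No

At w5: r \land \Box s is false, \neg \Diamond r is false, so (r \land \Box s) \lor \neg \Diamond r is false.
  At w5: r is true, \Box s is false, so r \land \Box s is false.
    At w5: \Box s requires s at every successor {w0, w1, w2, w3, w5}.
      s fails at w1, so \Box s is false at w5.
  At w5: \Diamond r is true, so \neg \Diamond r is false.
    At w5: \Diamond r requires r at some successor in {w0, w1, w2, w3, w5}.
      r holds at w0, so \Diamond r is true at w5.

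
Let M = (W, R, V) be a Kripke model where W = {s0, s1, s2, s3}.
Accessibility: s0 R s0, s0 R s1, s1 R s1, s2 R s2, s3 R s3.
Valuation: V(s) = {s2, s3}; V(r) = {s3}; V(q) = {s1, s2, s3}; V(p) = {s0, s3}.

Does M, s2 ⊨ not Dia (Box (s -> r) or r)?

Yes

Recall that Box ψ holds at a world iff ψ holds at every accessible world, and Dia ψ holds iff ψ holds at some accessible world.
At s2: Dia (Box (s -> r) or r) is false, so not Dia (Box (s -> r) or r) is true.
  At s2: Dia (Box (s -> r) or r) requires Box (s -> r) or r at some successor in {s2}.
    At s2: Box (s -> r) or r is false.
  So Dia (Box (s -> r) or r) is false at s2.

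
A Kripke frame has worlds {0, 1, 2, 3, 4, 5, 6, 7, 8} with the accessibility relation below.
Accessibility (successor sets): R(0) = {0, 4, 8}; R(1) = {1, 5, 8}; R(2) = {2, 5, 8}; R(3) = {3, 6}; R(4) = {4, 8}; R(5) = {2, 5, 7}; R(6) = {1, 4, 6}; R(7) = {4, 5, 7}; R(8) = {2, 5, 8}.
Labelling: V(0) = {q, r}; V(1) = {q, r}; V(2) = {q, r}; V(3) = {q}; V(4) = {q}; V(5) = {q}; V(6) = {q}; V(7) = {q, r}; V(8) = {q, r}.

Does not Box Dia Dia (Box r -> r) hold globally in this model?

No

Let φ = not Box Dia Dia (Box r -> r). Evaluate φ at each world:
  0 (successors {0, 4, 8}): φ is false.
  1 (successors {1, 5, 8}): φ is false.
  2 (successors {2, 5, 8}): φ is false.
  3 (successors {3, 6}): φ is false.
  4 (successors {4, 8}): φ is false.
  5 (successors {2, 5, 7}): φ is false.
  6 (successors {1, 4, 6}): φ is false.
  7 (successors {4, 5, 7}): φ is false.
  8 (successors {2, 5, 8}): φ is false.
Detail at 0 (counterexample):
  At 0: Box Dia Dia (Box r -> r) is true, so not Box Dia Dia (Box r -> r) is false.
    At 0: Box Dia Dia (Box r -> r) requires Dia Dia (Box r -> r) at every successor {0, 4, 8}.
      At 0: Dia Dia (Box r -> r) is true.
      At 4: Dia Dia (Box r -> r) is true.
      At 8: Dia Dia (Box r -> r) is true.
    So Box Dia Dia (Box r -> r) is true at 0.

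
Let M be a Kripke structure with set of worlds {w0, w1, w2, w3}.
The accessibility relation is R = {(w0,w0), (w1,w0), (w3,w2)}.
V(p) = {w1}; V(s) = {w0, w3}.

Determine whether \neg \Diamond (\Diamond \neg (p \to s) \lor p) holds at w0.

Yes

Recall that \Diamond ψ holds at a world iff ψ holds at some accessible world.
At w0: \Diamond (\Diamond \neg (p \to s) \lor p) is false, so \neg \Diamond (\Diamond \neg (p \to s) \lor p) is true.
  At w0: \Diamond (\Diamond \neg (p \to s) \lor p) requires \Diamond \neg (p \to s) \lor p at some successor in {w0}.
    At w0: \Diamond \neg (p \to s) \lor p is false.
  So \Diamond (\Diamond \neg (p \to s) \lor p) is false at w0.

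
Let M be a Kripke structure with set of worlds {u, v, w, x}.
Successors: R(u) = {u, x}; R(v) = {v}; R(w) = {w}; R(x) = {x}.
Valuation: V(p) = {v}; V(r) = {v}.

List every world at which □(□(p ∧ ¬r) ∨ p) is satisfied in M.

v

Let φ = □(□(p ∧ ¬r) ∨ p). Evaluate φ at each world:
  u (successors {u, x}): φ is false.
  v (successors {v}): φ is true.
  w (successors {w}): φ is false.
  x (successors {x}): φ is false.
For instance, at w:
  At w: □(□(p ∧ ¬r) ∨ p) requires □(p ∧ ¬r) ∨ p at every successor {w}.
    □(p ∧ ¬r) ∨ p fails at w, so □(□(p ∧ ¬r) ∨ p) is false at w.
      At w: □(p ∧ ¬r) is false, p is false, so □(p ∧ ¬r) ∨ p is false.
Satisfying worlds: {v}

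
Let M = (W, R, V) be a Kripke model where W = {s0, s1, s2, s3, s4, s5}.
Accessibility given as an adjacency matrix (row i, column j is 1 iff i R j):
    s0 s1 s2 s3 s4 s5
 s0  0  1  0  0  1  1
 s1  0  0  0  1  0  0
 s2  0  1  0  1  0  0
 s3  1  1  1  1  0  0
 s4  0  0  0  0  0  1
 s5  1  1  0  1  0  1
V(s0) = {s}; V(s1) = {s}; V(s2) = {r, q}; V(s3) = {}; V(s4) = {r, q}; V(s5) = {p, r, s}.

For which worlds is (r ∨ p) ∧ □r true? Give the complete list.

Let φ = (r ∨ p) ∧ □r. Evaluate φ at each world:
  s0 (successors {s1, s4, s5}): φ is false.
  s1 (successors {s3}): φ is false.
  s2 (successors {s1, s3}): φ is false.
  s3 (successors {s0, s1, s2, s3}): φ is false.
  s4 (successors {s5}): φ is true.
  s5 (successors {s0, s1, s3, s5}): φ is false.
For instance, at s5:
  At s5: r ∨ p is true, □r is false, so (r ∨ p) ∧ □r is false.
    At s5: □r requires r at every successor {s0, s1, s3, s5}.
      r fails at s0, so □r is false at s5.
Satisfying worlds: {s4}

s4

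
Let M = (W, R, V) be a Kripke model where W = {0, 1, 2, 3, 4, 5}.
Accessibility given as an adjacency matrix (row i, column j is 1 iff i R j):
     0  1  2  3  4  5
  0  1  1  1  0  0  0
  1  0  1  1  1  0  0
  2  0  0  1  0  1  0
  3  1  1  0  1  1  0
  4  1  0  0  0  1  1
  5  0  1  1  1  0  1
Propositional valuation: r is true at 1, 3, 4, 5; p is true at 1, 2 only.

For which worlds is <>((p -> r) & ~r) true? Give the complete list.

Let φ = <>((p -> r) & ~r). Evaluate φ at each world:
  0 (successors {0, 1, 2}): φ is true.
  1 (successors {1, 2, 3}): φ is false.
  2 (successors {2, 4}): φ is false.
  3 (successors {0, 1, 3, 4}): φ is true.
  4 (successors {0, 4, 5}): φ is true.
  5 (successors {1, 2, 3, 5}): φ is false.
For instance, at 2:
  At 2: <>((p -> r) & ~r) requires (p -> r) & ~r at some successor in {2, 4}.
    At 2: (p -> r) & ~r is false.
    At 4: (p -> r) & ~r is false.
  So <>((p -> r) & ~r) is false at 2.
Satisfying worlds: {0, 3, 4}

0, 3, 4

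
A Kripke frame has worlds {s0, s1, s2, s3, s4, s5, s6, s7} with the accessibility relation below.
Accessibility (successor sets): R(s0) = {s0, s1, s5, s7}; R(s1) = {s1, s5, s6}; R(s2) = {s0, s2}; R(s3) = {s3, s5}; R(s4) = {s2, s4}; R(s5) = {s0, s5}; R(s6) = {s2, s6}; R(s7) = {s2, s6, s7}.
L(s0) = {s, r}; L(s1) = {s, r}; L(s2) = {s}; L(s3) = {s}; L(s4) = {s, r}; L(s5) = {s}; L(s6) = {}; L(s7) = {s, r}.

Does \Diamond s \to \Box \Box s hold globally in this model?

Let φ = \Diamond s \to \Box \Box s. Evaluate φ at each world:
  s0 (successors {s0, s1, s5, s7}): φ is false.
  s1 (successors {s1, s5, s6}): φ is false.
  s2 (successors {s0, s2}): φ is true.
  s3 (successors {s3, s5}): φ is true.
  s4 (successors {s2, s4}): φ is true.
  s5 (successors {s0, s5}): φ is true.
  s6 (successors {s2, s6}): φ is false.
  s7 (successors {s2, s6, s7}): φ is false.
Detail at s0 (counterexample):
  At s0: \Diamond s is true, \Box \Box s is false, so \Diamond s \to \Box \Box s is false.
    At s0: \Diamond s requires s at some successor in {s0, s1, s5, s7}.
      s holds at s0, so \Diamond s is true at s0.
    At s0: \Box \Box s requires \Box s at every successor {s0, s1, s5, s7}.
      \Box s fails at s1, so \Box \Box s is false at s0.

No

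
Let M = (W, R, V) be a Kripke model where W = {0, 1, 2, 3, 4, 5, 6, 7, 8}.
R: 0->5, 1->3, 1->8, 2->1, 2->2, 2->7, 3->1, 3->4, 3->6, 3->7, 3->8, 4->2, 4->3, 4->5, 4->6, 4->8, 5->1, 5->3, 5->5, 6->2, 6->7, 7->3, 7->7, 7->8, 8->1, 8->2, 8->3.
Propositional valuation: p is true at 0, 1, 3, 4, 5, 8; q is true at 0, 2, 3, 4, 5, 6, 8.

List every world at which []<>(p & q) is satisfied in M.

Recall that []ψ holds at a world iff ψ holds at every accessible world, and <>ψ holds iff ψ holds at some accessible world.
Let φ = []<>(p & q). Evaluate φ at each world:
  0 (successors {5}): φ is true.
  1 (successors {3, 8}): φ is true.
  2 (successors {1, 2, 7}): φ is false.
  3 (successors {1, 4, 6, 7, 8}): φ is false.
  4 (successors {2, 3, 5, 6, 8}): φ is false.
  5 (successors {1, 3, 5}): φ is true.
  6 (successors {2, 7}): φ is false.
  7 (successors {3, 7, 8}): φ is true.
  8 (successors {1, 2, 3}): φ is false.
For instance, at 7:
  At 7: []<>(p & q) requires <>(p & q) at every successor {3, 7, 8}.
      At 3: <>(p & q) requires p & q at some successor in {1, 4, 6, 7, 8}.
        p & q holds at 4, so <>(p & q) is true at 3.
      At 7: <>(p & q) requires p & q at some successor in {3, 7, 8}.
        p & q holds at 3, so <>(p & q) is true at 7.
      At 8: <>(p & q) requires p & q at some successor in {1, 2, 3}.
        p & q holds at 3, so <>(p & q) is true at 8.
  So []<>(p & q) is true at 7.
Satisfying worlds: {0, 1, 5, 7}

0, 1, 5, 7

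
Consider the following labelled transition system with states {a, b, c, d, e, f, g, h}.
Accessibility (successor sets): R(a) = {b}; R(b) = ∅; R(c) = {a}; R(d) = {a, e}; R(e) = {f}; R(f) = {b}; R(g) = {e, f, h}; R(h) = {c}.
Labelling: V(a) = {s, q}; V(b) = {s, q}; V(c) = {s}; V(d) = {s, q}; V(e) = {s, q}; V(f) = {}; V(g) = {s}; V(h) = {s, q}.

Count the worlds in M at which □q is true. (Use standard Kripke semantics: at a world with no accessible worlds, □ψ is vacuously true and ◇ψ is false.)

Recall that □ψ holds at a world iff ψ holds at every accessible world, and ◇ψ holds iff ψ holds at some accessible world.
Let φ = □q. Evaluate φ at each world:
  a (successors {b}): φ is true.
  b (successors ∅): φ is true.
  c (successors {a}): φ is true.
  d (successors {a, e}): φ is true.
  e (successors {f}): φ is false.
  f (successors {b}): φ is true.
  g (successors {e, f, h}): φ is false.
  h (successors {c}): φ is false.
For instance, at c:
  At c: □q requires q at every successor {a}.
    At a: q is true.
  So □q is true at c.
Satisfying worlds: {a, b, c, d, f}

5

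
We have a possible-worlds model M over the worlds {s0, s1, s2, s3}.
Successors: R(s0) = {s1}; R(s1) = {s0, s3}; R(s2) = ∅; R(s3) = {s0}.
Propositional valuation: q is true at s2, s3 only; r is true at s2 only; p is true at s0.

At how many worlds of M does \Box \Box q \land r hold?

Recall that \Box ψ holds at a world iff ψ holds at every accessible world, and \Diamond ψ holds iff ψ holds at some accessible world.
Let φ = \Box \Box q \land r. Evaluate φ at each world:
  s0 (successors {s1}): φ is false.
  s1 (successors {s0, s3}): φ is false.
  s2 (successors ∅): φ is true.
  s3 (successors {s0}): φ is false.
For instance, at s3:
  At s3: \Box \Box q is false, r is false, so \Box \Box q \land r is false.
    At s3: \Box \Box q requires \Box q at every successor {s0}.
      \Box q fails at s0, so \Box \Box q is false at s3.
Satisfying worlds: {s2}

1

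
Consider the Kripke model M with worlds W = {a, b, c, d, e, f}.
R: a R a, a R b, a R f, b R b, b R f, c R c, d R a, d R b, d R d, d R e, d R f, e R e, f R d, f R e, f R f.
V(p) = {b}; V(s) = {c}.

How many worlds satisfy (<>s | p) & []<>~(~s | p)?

1

Let φ = (<>s | p) & []<>~(~s | p). Evaluate φ at each world:
  a (successors {a, b, f}): φ is false.
  b (successors {b, f}): φ is false.
  c (successors {c}): φ is true.
  d (successors {a, b, d, e, f}): φ is false.
  e (successors {e}): φ is false.
  f (successors {d, e, f}): φ is false.
For instance, at a:
  At a: <>s | p is false, []<>~(~s | p) is false, so (<>s | p) & []<>~(~s | p) is false.
    At a: <>s is false, p is false, so <>s | p is false.
      At a: <>s requires s at some successor in {a, b, f}.
        At a: s is false.
        At b: s is false.
        At f: s is false.
      So <>s is false at a.
    At a: []<>~(~s | p) requires <>~(~s | p) at every successor {a, b, f}.
      <>~(~s | p) fails at a, so []<>~(~s | p) is false at a.
Satisfying worlds: {c}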